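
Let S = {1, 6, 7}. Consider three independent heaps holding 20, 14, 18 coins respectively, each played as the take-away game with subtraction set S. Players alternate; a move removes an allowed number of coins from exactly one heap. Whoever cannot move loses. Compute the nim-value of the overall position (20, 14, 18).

All heaps use S = {1, 6, 7}:
G(0) = 0
G(1) = mex{0} = 1
G(2) = mex{1} = 0
G(3) = mex{0} = 1
G(4) = mex{1} = 0
G(5) = mex{0} = 1
G(6) = mex{1,0} = 2
G(7) = mex{2,1,0} = 3
G(8) = mex{3,0,1} = 2
G(9) = mex{2,1,0} = 3
G(10) = mex{3,0,1} = 2
G(11) = mex{2,1,0} = 3
G(12) = mex{3,2,1} = 0
G(13) = mex{0,3,2} = 1
G(14) = mex{1,2,3} = 0
G(15) = mex{0,3,2} = 1
G(16) = mex{1,2,3} = 0
G(17) = mex{0,3,2} = 1
G(18) = mex{1,0,3} = 2
G(19) = mex{2,1,0} = 3
G(20) = mex{3,0,1} = 2
Heap A: G(20) = 2.
Heap B: G(14) = 0.
Heap C: G(18) = 2.
Combined Grundy value = 2 ⊕ 0 ⊕ 2 = 0.

0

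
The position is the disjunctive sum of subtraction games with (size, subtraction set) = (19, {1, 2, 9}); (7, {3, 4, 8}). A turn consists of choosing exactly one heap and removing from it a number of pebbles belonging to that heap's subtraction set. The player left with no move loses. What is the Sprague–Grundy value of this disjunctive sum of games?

3

Heap A, S = {1, 2, 9}:
G(0) = 0
G(1) = mex{0} = 1
G(2) = mex{1,0} = 2
G(3) = mex{2,1} = 0
G(4) = mex{0,2} = 1
G(5) = mex{1,0} = 2
G(6) = mex{2,1} = 0
G(7) = mex{0,2} = 1
G(8) = mex{1,0} = 2
G(9) = mex{2,1,0} = 3
G(10) = mex{3,2,1} = 0
G(11) = mex{0,3,2} = 1
G(12) = mex{1,0,0} = 2
G(13) = mex{2,1,1} = 0
G(14) = mex{0,2,2} = 1
G(15) = mex{1,0,0} = 2
G(16) = mex{2,1,1} = 0
G(17) = mex{0,2,2} = 1
G(18) = mex{1,0,3} = 2
G(19) = mex{2,1,0} = 3
G_A(19) = 3.
Heap B, S = {3, 4, 8}:
G(0) = 0
G(1) = mex{} = 0
G(2) = mex{} = 0
G(3) = mex{0} = 1
G(4) = mex{0,0} = 1
G(5) = mex{0,0} = 1
G(6) = mex{1,0} = 2
G(7) = mex{1,1} = 0
G_B(7) = 0.
Combined Grundy value = 3 ⊕ 0 = 3.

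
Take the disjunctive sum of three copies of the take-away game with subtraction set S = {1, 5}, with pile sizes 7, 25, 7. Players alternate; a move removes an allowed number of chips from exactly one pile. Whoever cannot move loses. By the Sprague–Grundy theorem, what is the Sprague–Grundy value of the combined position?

1

All piles use S = {1, 5}:
n :  0  1  2  3  4  5  6  7  8  9 10 11 12 13 14 15 16 17 18 19 20 21 22 23 24 25
G :  0  1  0  1  0  1  0  1  0  1  0  1  0  1  0  1  0  1  0  1  0  1  0  1  0  1
Pile A: G(7) = 1.
Pile B: G(25) = 1.
Pile C: G(7) = 1.
Combined Grundy value = 1 ⊕ 1 ⊕ 1 = 1.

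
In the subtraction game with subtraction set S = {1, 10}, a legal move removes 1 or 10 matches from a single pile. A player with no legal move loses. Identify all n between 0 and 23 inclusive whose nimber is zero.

n :  0  1  2  3  4  5  6  7  8  9 10 11 12 13 14 15 16 17 18 19 20 21 22 23
G :  0  1  0  1  0  1  0  1  0  1  2  0  1  0  1  0  1  0  1  0  1  2  0  1
P-positions are exactly the n with G(n) = 0.

0, 2, 4, 6, 8, 11, 13, 15, 17, 19, 22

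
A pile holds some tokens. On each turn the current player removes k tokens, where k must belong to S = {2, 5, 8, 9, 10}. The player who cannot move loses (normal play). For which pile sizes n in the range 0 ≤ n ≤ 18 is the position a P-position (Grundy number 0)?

G(0) = 0
G(1) = mex{} = 0
G(2) = mex{0} = 1
G(3) = mex{0} = 1
G(4) = mex{1} = 0
G(5) = mex{1,0} = 2
G(6) = mex{0,0} = 1
G(7) = mex{2,1} = 0
G(8) = mex{1,1,0} = 2
G(9) = mex{0,0,0,0} = 1
G(10) = mex{2,2,1,0,0} = 3
G(11) = mex{1,1,1,1,0} = 2
G(12) = mex{3,0,0,1,1} = 2
G(13) = mex{2,2,2,0,1} = 3
G(14) = mex{2,1,1,2,0} = 3
G(15) = mex{3,3,0,1,2} = 4
G(16) = mex{3,2,2,0,1} = 4
G(17) = mex{4,2,1,2,0} = 3
G(18) = mex{4,3,3,1,2} = 0
P-positions are exactly the n with G(n) = 0.

0, 1, 4, 7, 18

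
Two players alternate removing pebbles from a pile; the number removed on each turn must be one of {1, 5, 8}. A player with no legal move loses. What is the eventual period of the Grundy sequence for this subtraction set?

13

n :  0  1  2  3  4  5  6  7  8  9 10 11 12 13 14 15 16 17 18 19 20 21 22 23 24 25 26 27
G :  0  1  0  1  0  1  0  1  2  3  2  3  2  0  1  0  1  0  1  0  1  2  3  2  3  2  0  1
G(n+13) = G(n) holds for n = 0,…,7 (a full window of length max(S) = 8), so the sequence is purely periodic with period 13.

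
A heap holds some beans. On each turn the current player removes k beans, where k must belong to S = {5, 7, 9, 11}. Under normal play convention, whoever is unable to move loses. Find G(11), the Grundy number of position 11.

G(0) = 0
G(1) = mex{} = 0
G(2) = mex{} = 0
G(3) = mex{} = 0
G(4) = mex{} = 0
G(5) = mex{0} = 1
G(6) = mex{0} = 1
G(7) = mex{0,0} = 1
G(8) = mex{0,0} = 1
G(9) = mex{0,0,0} = 1
G(10) = mex{1,0,0} = 2
G(11) = mex{1,0,0,0} = 2

2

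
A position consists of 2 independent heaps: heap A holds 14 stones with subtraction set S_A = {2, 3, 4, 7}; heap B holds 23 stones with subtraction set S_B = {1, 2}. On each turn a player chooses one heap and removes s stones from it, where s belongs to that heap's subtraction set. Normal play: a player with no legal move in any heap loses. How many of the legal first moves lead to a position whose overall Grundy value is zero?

Heap A, S = {2, 3, 4, 7}:
G(0) = 0
G(1) = mex{} = 0
G(2) = mex{0} = 1
G(3) = mex{0,0} = 1
G(4) = mex{1,0,0} = 2
G(5) = mex{1,1,0} = 2
G(6) = mex{2,1,1} = 0
G(7) = mex{2,2,1,0} = 3
G(8) = mex{0,2,2,0} = 1
G(9) = mex{3,0,2,1} = 4
G(10) = mex{1,3,0,1} = 2
G(11) = mex{4,1,3,2} = 0
G(12) = mex{2,4,1,2} = 0
G(13) = mex{0,2,4,0} = 1
G(14) = mex{0,0,2,3} = 1
G_A(14) = 1.
Heap B, S = {1, 2}:
G(0) = 0
G(1) = mex{0} = 1
G(2) = mex{1,0} = 2
G(3) = mex{2,1} = 0
G(4) = mex{0,2} = 1
G(5) = mex{1,0} = 2
G(6) = mex{2,1} = 0
G(7) = mex{0,2} = 1
G(8) = mex{1,0} = 2
G(9) = mex{2,1} = 0
G(10) = mex{0,2} = 1
G(11) = mex{1,0} = 2
G(12) = mex{2,1} = 0
G(13) = mex{0,2} = 1
G(14) = mex{1,0} = 2
G(15) = mex{2,1} = 0
G(16) = mex{0,2} = 1
G(17) = mex{1,0} = 2
G(18) = mex{2,1} = 0
G(19) = mex{0,2} = 1
G(20) = mex{1,0} = 2
G(21) = mex{2,1} = 0
G(22) = mex{0,2} = 1
G(23) = mex{1,0} = 2
G_B(23) = 2.
Combined Grundy value = 1 ⊕ 2 = 3.
A winning move leaves total XOR = 0, i.e. changes one component's Grundy value g to g ⊕ X where X is the current total.
Heap A: need g' = 1⊕3 = 2. Options: 14−2→G=0, 14−3→G=0, 14−4→G=2, 14−7→G=3. Hits: 1.
Heap B: need g' = 2⊕3 = 1. Options: 23−1→G=1, 23−2→G=0. Hits: 1.

2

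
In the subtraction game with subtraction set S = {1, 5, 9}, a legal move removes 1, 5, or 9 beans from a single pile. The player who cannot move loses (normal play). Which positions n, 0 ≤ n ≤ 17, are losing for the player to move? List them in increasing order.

n :  0  1  2  3  4  5  6  7  8  9 10 11 12 13 14 15 16 17
G :  0  1  0  1  0  1  0  1  0  1  0  1  0  1  0  1  0  1
P-positions are exactly the n with G(n) = 0.

0, 2, 4, 6, 8, 10, 12, 14, 16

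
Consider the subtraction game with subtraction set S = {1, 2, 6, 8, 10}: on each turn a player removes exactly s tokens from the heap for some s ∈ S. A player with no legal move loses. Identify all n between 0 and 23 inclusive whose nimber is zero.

0, 3, 7, 12, 16, 19, 23

G(0) = 0
G(1) = mex{0} = 1
G(2) = mex{1,0} = 2
G(3) = mex{2,1} = 0
G(4) = mex{0,2} = 1
G(5) = mex{1,0} = 2
G(6) = mex{2,1,0} = 3
G(7) = mex{3,2,1} = 0
G(8) = mex{0,3,2,0} = 1
G(9) = mex{1,0,0,1} = 2
G(10) = mex{2,1,1,2,0} = 3
G(11) = mex{3,2,2,0,1} = 4
G(12) = mex{4,3,3,1,2} = 0
G(13) = mex{0,4,0,2,0} = 1
G(14) = mex{1,0,1,3,1} = 2
G(15) = mex{2,1,2,0,2} = 3
G(16) = mex{3,2,3,1,3} = 0
G(17) = mex{0,3,4,2,0} = 1
G(18) = mex{1,0,0,3,1} = 2
G(19) = mex{2,1,1,4,2} = 0
G(20) = mex{0,2,2,0,3} = 1
G(21) = mex{1,0,3,1,4} = 2
G(22) = mex{2,1,0,2,0} = 3
G(23) = mex{3,2,1,3,1} = 0
P-positions are exactly the n with G(n) = 0.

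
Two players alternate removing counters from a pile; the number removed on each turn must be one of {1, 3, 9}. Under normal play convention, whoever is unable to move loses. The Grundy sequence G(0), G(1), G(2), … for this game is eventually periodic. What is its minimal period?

2

n :  0  1  2  3  4  5  6  7  8  9 10 11 12 13 14
G :  0  1  0  1  0  1  0  1  0  1  0  1  0  1  0
G(n+2) = G(n) holds for n = 0,…,8 (a full window of length max(S) = 9), so the sequence is purely periodic with period 2.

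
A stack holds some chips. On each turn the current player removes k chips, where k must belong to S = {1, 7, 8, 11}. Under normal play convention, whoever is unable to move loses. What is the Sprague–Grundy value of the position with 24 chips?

2

n :  0  1  2  3  4  5  6  7  8  9 10 11 12 13 14 15 16 17 18 19 20 21 22 23 24
G :  0  1  0  1  0  1  0  1  2  3  2  3  2  3  2  3  0  1  0  1  0  1  0  1  2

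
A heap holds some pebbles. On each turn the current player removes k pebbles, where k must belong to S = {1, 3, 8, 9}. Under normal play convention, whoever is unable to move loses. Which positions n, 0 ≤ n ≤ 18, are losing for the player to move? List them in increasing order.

0, 2, 4, 6, 16, 18

n :  0  1  2  3  4  5  6  7  8  9 10 11 12 13 14 15 16 17 18
G :  0  1  0  1  0  1  0  1  2  3  2  3  2  3  2  3  0  1  0
P-positions are exactly the n with G(n) = 0.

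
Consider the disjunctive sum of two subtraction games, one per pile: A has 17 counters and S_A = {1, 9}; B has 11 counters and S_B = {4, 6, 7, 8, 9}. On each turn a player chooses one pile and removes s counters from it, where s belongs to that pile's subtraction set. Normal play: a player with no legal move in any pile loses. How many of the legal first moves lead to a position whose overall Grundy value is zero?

Pile A, S = {1, 9}:
G(0) = 0
G(1) = mex{0} = 1
G(2) = mex{1} = 0
G(3) = mex{0} = 1
G(4) = mex{1} = 0
G(5) = mex{0} = 1
G(6) = mex{1} = 0
G(7) = mex{0} = 1
G(8) = mex{1} = 0
G(9) = mex{0,0} = 1
G(10) = mex{1,1} = 0
G(11) = mex{0,0} = 1
G(12) = mex{1,1} = 0
G(13) = mex{0,0} = 1
G(14) = mex{1,1} = 0
G(15) = mex{0,0} = 1
G(16) = mex{1,1} = 0
G(17) = mex{0,0} = 1
G_A(17) = 1.
Pile B, S = {4, 6, 7, 8, 9}:
G(0) = 0
G(1) = mex{} = 0
G(2) = mex{} = 0
G(3) = mex{} = 0
G(4) = mex{0} = 1
G(5) = mex{0} = 1
G(6) = mex{0,0} = 1
G(7) = mex{0,0,0} = 1
G(8) = mex{1,0,0,0} = 2
G(9) = mex{1,0,0,0,0} = 2
G(10) = mex{1,1,0,0,0} = 2
G(11) = mex{1,1,1,0,0} = 2
G_B(11) = 2.
Combined Grundy value = 1 ⊕ 2 = 3.
A winning move leaves total XOR = 0, i.e. changes one component's Grundy value g to g ⊕ X where X is the current total.
Pile A: need g' = 1⊕3 = 2. Options: 17−1→G=0, 17−9→G=0. Hits: 0.
Pile B: need g' = 2⊕3 = 1. Options: 11−4→G=1, 11−6→G=1, 11−7→G=1, 11−8→G=0, 11−9→G=0. Hits: 3.

3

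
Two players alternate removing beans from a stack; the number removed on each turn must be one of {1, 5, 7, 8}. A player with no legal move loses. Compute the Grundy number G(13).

G(0) = 0
G(1) = mex{0} = 1
G(2) = mex{1} = 0
G(3) = mex{0} = 1
G(4) = mex{1} = 0
G(5) = mex{0,0} = 1
G(6) = mex{1,1} = 0
G(7) = mex{0,0,0} = 1
G(8) = mex{1,1,1,0} = 2
G(9) = mex{2,0,0,1} = 3
G(10) = mex{3,1,1,0} = 2
G(11) = mex{2,0,0,1} = 3
G(12) = mex{3,1,1,0} = 2
G(13) = mex{2,2,0,1} = 3

3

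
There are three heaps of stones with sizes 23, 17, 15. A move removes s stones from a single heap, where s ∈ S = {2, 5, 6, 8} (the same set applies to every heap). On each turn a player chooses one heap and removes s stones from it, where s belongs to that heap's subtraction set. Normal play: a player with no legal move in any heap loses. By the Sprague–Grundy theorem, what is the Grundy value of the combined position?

3

All heaps use S = {2, 5, 6, 8}:
G(0) = 0
G(1) = mex{} = 0
G(2) = mex{0} = 1
G(3) = mex{0} = 1
G(4) = mex{1} = 0
G(5) = mex{1,0} = 2
G(6) = mex{0,0,0} = 1
G(7) = mex{2,1,0} = 3
G(8) = mex{1,1,1,0} = 2
G(9) = mex{3,0,1,0} = 2
G(10) = mex{2,2,0,1} = 3
G(11) = mex{2,1,2,1} = 0
G(12) = mex{3,3,1,0} = 2
G(13) = mex{0,2,3,2} = 1
G(14) = mex{2,2,2,1} = 0
G(15) = mex{1,3,2,3} = 0
G(16) = mex{0,0,3,2} = 1
G(17) = mex{0,2,0,2} = 1
G(18) = mex{1,1,2,3} = 0
G(19) = mex{1,0,1,0} = 2
G(20) = mex{0,0,0,2} = 1
G(21) = mex{2,1,0,1} = 3
G(22) = mex{1,1,1,0} = 2
G(23) = mex{3,0,1,0} = 2
Heap A: G(23) = 2.
Heap B: G(17) = 1.
Heap C: G(15) = 0.
Combined Grundy value = 2 ⊕ 1 ⊕ 0 = 3.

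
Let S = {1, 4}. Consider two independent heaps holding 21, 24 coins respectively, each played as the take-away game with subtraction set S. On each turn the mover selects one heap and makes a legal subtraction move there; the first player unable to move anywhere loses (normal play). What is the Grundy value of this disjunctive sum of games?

All heaps use S = {1, 4}:
G(0) = 0
G(1) = mex{0} = 1
G(2) = mex{1} = 0
G(3) = mex{0} = 1
G(4) = mex{1,0} = 2
G(5) = mex{2,1} = 0
G(6) = mex{0,0} = 1
G(7) = mex{1,1} = 0
G(8) = mex{0,2} = 1
G(9) = mex{1,0} = 2
G(10) = mex{2,1} = 0
G(11) = mex{0,0} = 1
G(12) = mex{1,1} = 0
G(13) = mex{0,2} = 1
G(14) = mex{1,0} = 2
G(15) = mex{2,1} = 0
G(16) = mex{0,0} = 1
G(17) = mex{1,1} = 0
G(18) = mex{0,2} = 1
G(19) = mex{1,0} = 2
G(20) = mex{2,1} = 0
G(21) = mex{0,0} = 1
G(22) = mex{1,1} = 0
G(23) = mex{0,2} = 1
G(24) = mex{1,0} = 2
Heap A: G(21) = 1.
Heap B: G(24) = 2.
Combined Grundy value = 1 ⊕ 2 = 3.

3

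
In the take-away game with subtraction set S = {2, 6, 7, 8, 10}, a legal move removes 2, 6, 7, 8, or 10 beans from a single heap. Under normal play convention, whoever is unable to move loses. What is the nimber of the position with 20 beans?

0

n :  0  1  2  3  4  5  6  7  8  9 10 11 12 13 14 15 16 17 18 19 20
G :  0  0  1  1  0  0  1  1  2  2  3  3  2  2  3  3  0  0  1  1  0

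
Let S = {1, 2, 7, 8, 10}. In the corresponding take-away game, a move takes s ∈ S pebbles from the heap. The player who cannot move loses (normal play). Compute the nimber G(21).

0

n :  0  1  2  3  4  5  6  7  8  9 10 11 12 13 14 15 16 17 18 19 20 21
G :  0  1  2  0  1  2  0  1  2  0  1  2  0  1  2  0  1  2  0  1  2  0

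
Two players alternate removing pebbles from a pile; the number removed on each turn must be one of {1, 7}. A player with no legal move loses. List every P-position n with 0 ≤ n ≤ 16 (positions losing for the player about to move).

0, 2, 4, 6, 8, 10, 12, 14, 16

n :  0  1  2  3  4  5  6  7  8  9 10 11 12 13 14 15 16
G :  0  1  0  1  0  1  0  1  0  1  0  1  0  1  0  1  0
P-positions are exactly the n with G(n) = 0.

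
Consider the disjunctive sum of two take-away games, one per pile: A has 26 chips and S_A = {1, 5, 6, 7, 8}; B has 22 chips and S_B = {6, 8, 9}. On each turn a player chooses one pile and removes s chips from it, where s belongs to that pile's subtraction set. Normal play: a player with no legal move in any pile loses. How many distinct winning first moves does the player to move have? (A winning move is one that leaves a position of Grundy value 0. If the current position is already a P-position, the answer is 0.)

Pile A, S = {1, 5, 6, 7, 8}:
G(0) = 0
G(1) = mex{0} = 1
G(2) = mex{1} = 0
G(3) = mex{0} = 1
G(4) = mex{1} = 0
G(5) = mex{0,0} = 1
G(6) = mex{1,1,0} = 2
G(7) = mex{2,0,1,0} = 3
G(8) = mex{3,1,0,1,0} = 2
G(9) = mex{2,0,1,0,1} = 3
G(10) = mex{3,1,0,1,0} = 2
G(11) = mex{2,2,1,0,1} = 3
G(12) = mex{3,3,2,1,0} = 4
G(13) = mex{4,2,3,2,1} = 0
G(14) = mex{0,3,2,3,2} = 1
G(15) = mex{1,2,3,2,3} = 0
G(16) = mex{0,3,2,3,2} = 1
G(17) = mex{1,4,3,2,3} = 0
G(18) = mex{0,0,4,3,2} = 1
G(19) = mex{1,1,0,4,3} = 2
G(20) = mex{2,0,1,0,4} = 3
G(21) = mex{3,1,0,1,0} = 2
G(22) = mex{2,0,1,0,1} = 3
G(23) = mex{3,1,0,1,0} = 2
G(24) = mex{2,2,1,0,1} = 3
G(25) = mex{3,3,2,1,0} = 4
G(26) = mex{4,2,3,2,1} = 0
G_A(26) = 0.
Pile B, S = {6, 8, 9}:
n :  0  1  2  3  4  5  6  7  8  9 10 11 12 13 14 15 16 17 18 19 20 21 22
G :  0  0  0  0  0  0  1  1  1  1  1  1  2  2  2  0  0  0  0  0  0  1  1
G_B(22) = 1.
Combined Grundy value = 0 ⊕ 1 = 1.
A winning move leaves total XOR = 0, i.e. changes one component's Grundy value g to g ⊕ X where X is the current total.
Pile A: need g' = 0⊕1 = 1. Options: 26−1→G=4, 26−5→G=2, 26−6→G=3, 26−7→G=2, 26−8→G=1. Hits: 1.
Pile B: need g' = 1⊕1 = 0. Options: 22−6→G=0, 22−8→G=2, 22−9→G=2. Hits: 1.

2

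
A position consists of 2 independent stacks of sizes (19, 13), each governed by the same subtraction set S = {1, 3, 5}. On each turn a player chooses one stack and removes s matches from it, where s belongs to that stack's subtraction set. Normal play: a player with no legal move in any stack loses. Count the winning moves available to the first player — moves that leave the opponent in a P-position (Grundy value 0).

All stacks use S = {1, 3, 5}:
G(0) = 0
G(1) = mex{0} = 1
G(2) = mex{1} = 0
G(3) = mex{0,0} = 1
G(4) = mex{1,1} = 0
G(5) = mex{0,0,0} = 1
G(6) = mex{1,1,1} = 0
G(7) = mex{0,0,0} = 1
G(8) = mex{1,1,1} = 0
G(9) = mex{0,0,0} = 1
G(10) = mex{1,1,1} = 0
G(11) = mex{0,0,0} = 1
G(12) = mex{1,1,1} = 0
G(13) = mex{0,0,0} = 1
G(14) = mex{1,1,1} = 0
G(15) = mex{0,0,0} = 1
G(16) = mex{1,1,1} = 0
G(17) = mex{0,0,0} = 1
G(18) = mex{1,1,1} = 0
G(19) = mex{0,0,0} = 1
Stack A: G(19) = 1.
Stack B: G(13) = 1.
Combined Grundy value = 1 ⊕ 1 = 0.
A winning move leaves total XOR = 0, i.e. changes one component's Grundy value g to g ⊕ X where X is the current total.
Stack A: target g' = 1⊕0 = 1, but every legal move changes the Grundy value (mex property), so 0 moves.
Stack B: target g' = 1⊕0 = 1, but every legal move changes the Grundy value (mex property), so 0 moves.

0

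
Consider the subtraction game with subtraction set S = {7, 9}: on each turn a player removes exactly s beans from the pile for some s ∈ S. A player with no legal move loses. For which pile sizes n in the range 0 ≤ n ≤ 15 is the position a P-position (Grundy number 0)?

0, 1, 2, 3, 4, 5, 6

G(0) = 0
G(1) = mex{} = 0
G(2) = mex{} = 0
G(3) = mex{} = 0
G(4) = mex{} = 0
G(5) = mex{} = 0
G(6) = mex{} = 0
G(7) = mex{0} = 1
G(8) = mex{0} = 1
G(9) = mex{0,0} = 1
G(10) = mex{0,0} = 1
G(11) = mex{0,0} = 1
G(12) = mex{0,0} = 1
G(13) = mex{0,0} = 1
G(14) = mex{1,0} = 2
G(15) = mex{1,0} = 2
P-positions are exactly the n with G(n) = 0.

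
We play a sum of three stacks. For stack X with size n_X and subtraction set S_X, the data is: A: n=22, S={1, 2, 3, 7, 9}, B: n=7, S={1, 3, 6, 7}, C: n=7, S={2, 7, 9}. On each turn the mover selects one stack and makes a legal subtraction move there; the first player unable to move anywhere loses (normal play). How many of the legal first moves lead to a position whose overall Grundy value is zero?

Stack A, S = {1, 2, 3, 7, 9}:
G(0) = 0
G(1) = mex{0} = 1
G(2) = mex{1,0} = 2
G(3) = mex{2,1,0} = 3
G(4) = mex{3,2,1} = 0
G(5) = mex{0,3,2} = 1
G(6) = mex{1,0,3} = 2
G(7) = mex{2,1,0,0} = 3
G(8) = mex{3,2,1,1} = 0
G(9) = mex{0,3,2,2,0} = 1
G(10) = mex{1,0,3,3,1} = 2
G(11) = mex{2,1,0,0,2} = 3
G(12) = mex{3,2,1,1,3} = 0
G(13) = mex{0,3,2,2,0} = 1
G(14) = mex{1,0,3,3,1} = 2
G(15) = mex{2,1,0,0,2} = 3
G(16) = mex{3,2,1,1,3} = 0
G(17) = mex{0,3,2,2,0} = 1
G(18) = mex{1,0,3,3,1} = 2
G(19) = mex{2,1,0,0,2} = 3
G(20) = mex{3,2,1,1,3} = 0
G(21) = mex{0,3,2,2,0} = 1
G(22) = mex{1,0,3,3,1} = 2
G_A(22) = 2.
Stack B, S = {1, 3, 6, 7}:
n : 0 1 2 3 4 5 6 7
G : 0 1 0 1 0 1 2 3
G_B(7) = 3.
Stack C, S = {2, 7, 9}:
n : 0 1 2 3 4 5 6 7
G : 0 0 1 1 0 0 1 1
G_C(7) = 1.
Combined Grundy value = 2 ⊕ 3 ⊕ 1 = 0.
A winning move leaves total XOR = 0, i.e. changes one component's Grundy value g to g ⊕ X where X is the current total.
Stack A: target g' = 2⊕0 = 2, but every legal move changes the Grundy value (mex property), so 0 moves.
Stack B: target g' = 3⊕0 = 3, but every legal move changes the Grundy value (mex property), so 0 moves.
Stack C: target g' = 1⊕0 = 1, but every legal move changes the Grundy value (mex property), so 0 moves.

0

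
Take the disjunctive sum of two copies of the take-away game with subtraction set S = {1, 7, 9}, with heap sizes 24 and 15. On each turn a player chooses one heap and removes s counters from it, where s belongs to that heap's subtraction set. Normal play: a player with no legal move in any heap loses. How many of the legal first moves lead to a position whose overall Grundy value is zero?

All heaps use S = {1, 7, 9}:
G(0) = 0
G(1) = mex{0} = 1
G(2) = mex{1} = 0
G(3) = mex{0} = 1
G(4) = mex{1} = 0
G(5) = mex{0} = 1
G(6) = mex{1} = 0
G(7) = mex{0,0} = 1
G(8) = mex{1,1} = 0
G(9) = mex{0,0,0} = 1
G(10) = mex{1,1,1} = 0
G(11) = mex{0,0,0} = 1
G(12) = mex{1,1,1} = 0
G(13) = mex{0,0,0} = 1
G(14) = mex{1,1,1} = 0
G(15) = mex{0,0,0} = 1
G(16) = mex{1,1,1} = 0
G(17) = mex{0,0,0} = 1
G(18) = mex{1,1,1} = 0
G(19) = mex{0,0,0} = 1
G(20) = mex{1,1,1} = 0
G(21) = mex{0,0,0} = 1
G(22) = mex{1,1,1} = 0
G(23) = mex{0,0,0} = 1
G(24) = mex{1,1,1} = 0
Heap A: G(24) = 0.
Heap B: G(15) = 1.
Combined Grundy value = 0 ⊕ 1 = 1.
A winning move leaves total XOR = 0, i.e. changes one component's Grundy value g to g ⊕ X where X is the current total.
Heap A: need g' = 0⊕1 = 1. Options: 24−1→G=1, 24−7→G=1, 24−9→G=1. Hits: 3.
Heap B: need g' = 1⊕1 = 0. Options: 15−1→G=0, 15−7→G=0, 15−9→G=0. Hits: 3.

6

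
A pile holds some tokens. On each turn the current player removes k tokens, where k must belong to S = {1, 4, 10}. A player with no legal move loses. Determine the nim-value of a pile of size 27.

G(0) = 0
G(1) = mex{0} = 1
G(2) = mex{1} = 0
G(3) = mex{0} = 1
G(4) = mex{1,0} = 2
G(5) = mex{2,1} = 0
G(6) = mex{0,0} = 1
G(7) = mex{1,1} = 0
G(8) = mex{0,2} = 1
G(9) = mex{1,0} = 2
G(10) = mex{2,1,0} = 3
G(11) = mex{3,0,1} = 2
G(12) = mex{2,1,0} = 3
G(13) = mex{3,2,1} = 0
G(14) = mex{0,3,2} = 1
G(15) = mex{1,2,0} = 3
G(16) = mex{3,3,1} = 0
G(17) = mex{0,0,0} = 1
G(18) = mex{1,1,1} = 0
G(19) = mex{0,3,2} = 1
G(20) = mex{1,0,3} = 2
G(21) = mex{2,1,2} = 0
G(22) = mex{0,0,3} = 1
G(23) = mex{1,1,0} = 2
G(24) = mex{2,2,1} = 0
G(25) = mex{0,0,3} = 1
G(26) = mex{1,1,0} = 2
G(27) = mex{2,2,1} = 0

0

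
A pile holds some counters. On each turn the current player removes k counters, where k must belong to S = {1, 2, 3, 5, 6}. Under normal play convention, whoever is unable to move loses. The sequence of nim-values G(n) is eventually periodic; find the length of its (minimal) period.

4

n :  0  1  2  3  4  5  6  7  8  9 10 11 12 13 14
G :  0  1  2  3  0  1  2  3  0  1  2  3  0  1  2
G(n+4) = G(n) holds for n = 0,…,5 (a full window of length max(S) = 6), so the sequence is purely periodic with period 4.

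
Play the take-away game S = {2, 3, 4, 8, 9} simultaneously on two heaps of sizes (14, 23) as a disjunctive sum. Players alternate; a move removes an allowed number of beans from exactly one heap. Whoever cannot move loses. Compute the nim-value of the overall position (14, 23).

3

All heaps use S = {2, 3, 4, 8, 9}:
G(0) = 0
G(1) = mex{} = 0
G(2) = mex{0} = 1
G(3) = mex{0,0} = 1
G(4) = mex{1,0,0} = 2
G(5) = mex{1,1,0} = 2
G(6) = mex{2,1,1} = 0
G(7) = mex{2,2,1} = 0
G(8) = mex{0,2,2,0} = 1
G(9) = mex{0,0,2,0,0} = 1
G(10) = mex{1,0,0,1,0} = 2
G(11) = mex{1,1,0,1,1} = 2
G(12) = mex{2,1,1,2,1} = 0
G(13) = mex{2,2,1,2,2} = 0
G(14) = mex{0,2,2,0,2} = 1
G(15) = mex{0,0,2,0,0} = 1
G(16) = mex{1,0,0,1,0} = 2
G(17) = mex{1,1,0,1,1} = 2
G(18) = mex{2,1,1,2,1} = 0
G(19) = mex{2,2,1,2,2} = 0
G(20) = mex{0,2,2,0,2} = 1
G(21) = mex{0,0,2,0,0} = 1
G(22) = mex{1,0,0,1,0} = 2
G(23) = mex{1,1,0,1,1} = 2
Heap A: G(14) = 1.
Heap B: G(23) = 2.
Combined Grundy value = 1 ⊕ 2 = 3.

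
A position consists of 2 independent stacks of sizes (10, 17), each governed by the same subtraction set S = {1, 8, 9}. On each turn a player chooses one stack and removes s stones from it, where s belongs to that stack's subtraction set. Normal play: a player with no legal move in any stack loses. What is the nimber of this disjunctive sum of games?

3

All stacks use S = {1, 8, 9}:
G(0) = 0
G(1) = mex{0} = 1
G(2) = mex{1} = 0
G(3) = mex{0} = 1
G(4) = mex{1} = 0
G(5) = mex{0} = 1
G(6) = mex{1} = 0
G(7) = mex{0} = 1
G(8) = mex{1,0} = 2
G(9) = mex{2,1,0} = 3
G(10) = mex{3,0,1} = 2
G(11) = mex{2,1,0} = 3
G(12) = mex{3,0,1} = 2
G(13) = mex{2,1,0} = 3
G(14) = mex{3,0,1} = 2
G(15) = mex{2,1,0} = 3
G(16) = mex{3,2,1} = 0
G(17) = mex{0,3,2} = 1
Stack A: G(10) = 2.
Stack B: G(17) = 1.
Combined Grundy value = 2 ⊕ 1 = 3.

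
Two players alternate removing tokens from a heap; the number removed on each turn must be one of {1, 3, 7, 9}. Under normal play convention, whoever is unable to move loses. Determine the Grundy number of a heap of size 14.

0

G(0) = 0
G(1) = mex{0} = 1
G(2) = mex{1} = 0
G(3) = mex{0,0} = 1
G(4) = mex{1,1} = 0
G(5) = mex{0,0} = 1
G(6) = mex{1,1} = 0
G(7) = mex{0,0,0} = 1
G(8) = mex{1,1,1} = 0
G(9) = mex{0,0,0,0} = 1
G(10) = mex{1,1,1,1} = 0
G(11) = mex{0,0,0,0} = 1
G(12) = mex{1,1,1,1} = 0
G(13) = mex{0,0,0,0} = 1
G(14) = mex{1,1,1,1} = 0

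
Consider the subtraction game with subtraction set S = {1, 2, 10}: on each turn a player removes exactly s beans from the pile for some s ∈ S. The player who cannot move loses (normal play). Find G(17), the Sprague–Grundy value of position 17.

2

G(0) = 0
G(1) = mex{0} = 1
G(2) = mex{1,0} = 2
G(3) = mex{2,1} = 0
G(4) = mex{0,2} = 1
G(5) = mex{1,0} = 2
G(6) = mex{2,1} = 0
G(7) = mex{0,2} = 1
G(8) = mex{1,0} = 2
G(9) = mex{2,1} = 0
G(10) = mex{0,2,0} = 1
G(11) = mex{1,0,1} = 2
G(12) = mex{2,1,2} = 0
G(13) = mex{0,2,0} = 1
G(14) = mex{1,0,1} = 2
G(15) = mex{2,1,2} = 0
G(16) = mex{0,2,0} = 1
G(17) = mex{1,0,1} = 2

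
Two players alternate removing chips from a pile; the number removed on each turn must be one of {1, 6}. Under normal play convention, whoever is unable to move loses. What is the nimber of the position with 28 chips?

G(0) = 0
G(1) = mex{0} = 1
G(2) = mex{1} = 0
G(3) = mex{0} = 1
G(4) = mex{1} = 0
G(5) = mex{0} = 1
G(6) = mex{1,0} = 2
G(7) = mex{2,1} = 0
G(8) = mex{0,0} = 1
G(9) = mex{1,1} = 0
G(10) = mex{0,0} = 1
G(11) = mex{1,1} = 0
G(12) = mex{0,2} = 1
G(13) = mex{1,0} = 2
G(14) = mex{2,1} = 0
G(15) = mex{0,0} = 1
G(16) = mex{1,1} = 0
G(17) = mex{0,0} = 1
G(18) = mex{1,1} = 0
G(19) = mex{0,2} = 1
G(20) = mex{1,0} = 2
G(21) = mex{2,1} = 0
G(22) = mex{0,0} = 1
G(23) = mex{1,1} = 0
G(24) = mex{0,0} = 1
G(25) = mex{1,1} = 0
G(26) = mex{0,2} = 1
G(27) = mex{1,0} = 2
G(28) = mex{2,1} = 0

0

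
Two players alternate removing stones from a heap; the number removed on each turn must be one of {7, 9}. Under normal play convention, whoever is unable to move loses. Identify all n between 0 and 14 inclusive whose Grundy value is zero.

n :  0  1  2  3  4  5  6  7  8  9 10 11 12 13 14
G :  0  0  0  0  0  0  0  1  1  1  1  1  1  1  2
P-positions are exactly the n with G(n) = 0.

0, 1, 2, 3, 4, 5, 6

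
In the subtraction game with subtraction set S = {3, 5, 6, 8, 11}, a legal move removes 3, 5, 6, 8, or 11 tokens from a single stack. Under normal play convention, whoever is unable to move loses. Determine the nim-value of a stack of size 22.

G(0) = 0
G(1) = mex{} = 0
G(2) = mex{} = 0
G(3) = mex{0} = 1
G(4) = mex{0} = 1
G(5) = mex{0,0} = 1
G(6) = mex{1,0,0} = 2
G(7) = mex{1,0,0} = 2
G(8) = mex{1,1,0,0} = 2
G(9) = mex{2,1,1,0} = 3
G(10) = mex{2,1,1,0} = 3
G(11) = mex{2,2,1,1,0} = 3
G(12) = mex{3,2,2,1,0} = 4
G(13) = mex{3,2,2,1,0} = 4
G(14) = mex{3,3,2,2,1} = 0
G(15) = mex{4,3,3,2,1} = 0
G(16) = mex{4,3,3,2,1} = 0
G(17) = mex{0,4,3,3,2} = 1
G(18) = mex{0,4,4,3,2} = 1
G(19) = mex{0,0,4,3,2} = 1
G(20) = mex{1,0,0,4,3} = 2
G(21) = mex{1,0,0,4,3} = 2
G(22) = mex{1,1,0,0,3} = 2

2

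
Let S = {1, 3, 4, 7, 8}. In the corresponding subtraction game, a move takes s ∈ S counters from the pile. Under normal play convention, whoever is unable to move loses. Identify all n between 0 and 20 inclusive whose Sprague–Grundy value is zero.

G(0) = 0
G(1) = mex{0} = 1
G(2) = mex{1} = 0
G(3) = mex{0,0} = 1
G(4) = mex{1,1,0} = 2
G(5) = mex{2,0,1} = 3
G(6) = mex{3,1,0} = 2
G(7) = mex{2,2,1,0} = 3
G(8) = mex{3,3,2,1,0} = 4
G(9) = mex{4,2,3,0,1} = 5
G(10) = mex{5,3,2,1,0} = 4
G(11) = mex{4,4,3,2,1} = 0
G(12) = mex{0,5,4,3,2} = 1
G(13) = mex{1,4,5,2,3} = 0
G(14) = mex{0,0,4,3,2} = 1
G(15) = mex{1,1,0,4,3} = 2
G(16) = mex{2,0,1,5,4} = 3
G(17) = mex{3,1,0,4,5} = 2
G(18) = mex{2,2,1,0,4} = 3
G(19) = mex{3,3,2,1,0} = 4
G(20) = mex{4,2,3,0,1} = 5
P-positions are exactly the n with G(n) = 0.

0, 2, 11, 13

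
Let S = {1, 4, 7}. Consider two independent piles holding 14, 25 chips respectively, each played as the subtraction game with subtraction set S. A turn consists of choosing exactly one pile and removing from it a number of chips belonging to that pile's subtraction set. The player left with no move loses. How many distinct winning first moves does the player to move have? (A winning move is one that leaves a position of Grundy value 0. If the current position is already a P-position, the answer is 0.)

0

All piles use S = {1, 4, 7}:
n :  0  1  2  3  4  5  6  7  8  9 10 11 12 13 14 15 16 17 18 19 20 21 22 23 24 25
G :  0  1  0  1  2  0  1  2  0  1  0  1  2  0  1  2  0  1  0  1  2  0  1  2  0  1
Pile A: G(14) = 1.
Pile B: G(25) = 1.
Combined Grundy value = 1 ⊕ 1 = 0.
A winning move leaves total XOR = 0, i.e. changes one component's Grundy value g to g ⊕ X where X is the current total.
Pile A: target g' = 1⊕0 = 1, but every legal move changes the Grundy value (mex property), so 0 moves.
Pile B: target g' = 1⊕0 = 1, but every legal move changes the Grundy value (mex property), so 0 moves.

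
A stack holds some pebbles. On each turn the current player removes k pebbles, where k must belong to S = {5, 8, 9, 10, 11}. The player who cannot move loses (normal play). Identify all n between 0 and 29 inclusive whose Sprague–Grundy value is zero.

G(0) = 0
G(1) = mex{} = 0
G(2) = mex{} = 0
G(3) = mex{} = 0
G(4) = mex{} = 0
G(5) = mex{0} = 1
G(6) = mex{0} = 1
G(7) = mex{0} = 1
G(8) = mex{0,0} = 1
G(9) = mex{0,0,0} = 1
G(10) = mex{1,0,0,0} = 2
G(11) = mex{1,0,0,0,0} = 2
G(12) = mex{1,0,0,0,0} = 2
G(13) = mex{1,1,0,0,0} = 2
G(14) = mex{1,1,1,0,0} = 2
G(15) = mex{2,1,1,1,0} = 3
G(16) = mex{2,1,1,1,1} = 0
G(17) = mex{2,1,1,1,1} = 0
G(18) = mex{2,2,1,1,1} = 0
G(19) = mex{2,2,2,1,1} = 0
G(20) = mex{3,2,2,2,1} = 0
G(21) = mex{0,2,2,2,2} = 1
G(22) = mex{0,2,2,2,2} = 1
G(23) = mex{0,3,2,2,2} = 1
G(24) = mex{0,0,3,2,2} = 1
G(25) = mex{0,0,0,3,2} = 1
G(26) = mex{1,0,0,0,3} = 2
G(27) = mex{1,0,0,0,0} = 2
G(28) = mex{1,0,0,0,0} = 2
G(29) = mex{1,1,0,0,0} = 2
P-positions are exactly the n with G(n) = 0.

0, 1, 2, 3, 4, 16, 17, 18, 19, 20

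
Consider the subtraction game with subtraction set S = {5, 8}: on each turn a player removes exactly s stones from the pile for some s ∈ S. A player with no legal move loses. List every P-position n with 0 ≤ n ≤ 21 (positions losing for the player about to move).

G(0) = 0
G(1) = mex{} = 0
G(2) = mex{} = 0
G(3) = mex{} = 0
G(4) = mex{} = 0
G(5) = mex{0} = 1
G(6) = mex{0} = 1
G(7) = mex{0} = 1
G(8) = mex{0,0} = 1
G(9) = mex{0,0} = 1
G(10) = mex{1,0} = 2
G(11) = mex{1,0} = 2
G(12) = mex{1,0} = 2
G(13) = mex{1,1} = 0
G(14) = mex{1,1} = 0
G(15) = mex{2,1} = 0
G(16) = mex{2,1} = 0
G(17) = mex{2,1} = 0
G(18) = mex{0,2} = 1
G(19) = mex{0,2} = 1
G(20) = mex{0,2} = 1
G(21) = mex{0,0} = 1
P-positions are exactly the n with G(n) = 0.

0, 1, 2, 3, 4, 13, 14, 15, 16, 17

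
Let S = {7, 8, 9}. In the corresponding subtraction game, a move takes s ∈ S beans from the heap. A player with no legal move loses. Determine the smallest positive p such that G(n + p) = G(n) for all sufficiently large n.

n :  0  1  2  3  4  5  6  7  8  9 10 11 12 13 14 15 16 17 18 19 20 21 22 23 24 25 26 27 28 29 30 31 32 33
G :  0  0  0  0  0  0  0  1  1  1  1  1  1  1  2  2  0  0  0  0  0  0  0  1  1  1  1  1  1  1  2  2  0  0
G(n+16) = G(n) holds for n = 0,…,8 (a full window of length max(S) = 9), so the sequence is purely periodic with period 16.

16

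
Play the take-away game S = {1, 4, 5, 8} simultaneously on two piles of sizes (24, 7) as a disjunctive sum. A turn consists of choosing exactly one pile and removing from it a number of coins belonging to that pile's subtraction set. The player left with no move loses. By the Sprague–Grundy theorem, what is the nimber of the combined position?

All piles use S = {1, 4, 5, 8}:
n :  0  1  2  3  4  5  6  7  8  9 10 11 12 13 14 15 16 17 18 19 20 21 22 23 24
G :  0  1  0  1  2  3  2  3  4  0  1  0  1  2  3  2  3  4  0  1  0  1  2  3  2
Pile A: G(24) = 2.
Pile B: G(7) = 3.
Combined Grundy value = 2 ⊕ 3 = 1.

1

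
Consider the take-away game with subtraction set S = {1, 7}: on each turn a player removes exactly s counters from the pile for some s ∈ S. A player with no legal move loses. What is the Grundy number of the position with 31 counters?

n :  0  1  2  3  4  5  6  7  8  9 10 11 12 13 14 15 16 17 18 19 20 21 22 23 24 25 26 27 28 29 30 31
G :  0  1  0  1  0  1  0  1  0  1  0  1  0  1  0  1  0  1  0  1  0  1  0  1  0  1  0  1  0  1  0  1

1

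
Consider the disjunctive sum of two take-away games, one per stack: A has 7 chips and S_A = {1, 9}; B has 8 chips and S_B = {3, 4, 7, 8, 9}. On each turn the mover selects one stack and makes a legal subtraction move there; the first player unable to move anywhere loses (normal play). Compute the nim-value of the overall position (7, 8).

Stack A, S = {1, 9}:
G(0) = 0
G(1) = mex{0} = 1
G(2) = mex{1} = 0
G(3) = mex{0} = 1
G(4) = mex{1} = 0
G(5) = mex{0} = 1
G(6) = mex{1} = 0
G(7) = mex{0} = 1
G_A(7) = 1.
Stack B, S = {3, 4, 7, 8, 9}:
n : 0 1 2 3 4 5 6 7 8
G : 0 0 0 1 1 1 2 2 2
G_B(8) = 2.
Combined Grundy value = 1 ⊕ 2 = 3.

3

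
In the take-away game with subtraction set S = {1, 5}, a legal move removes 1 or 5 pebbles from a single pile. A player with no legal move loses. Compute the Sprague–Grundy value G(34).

0

G(0) = 0
G(1) = mex{0} = 1
G(2) = mex{1} = 0
G(3) = mex{0} = 1
G(4) = mex{1} = 0
G(5) = mex{0,0} = 1
G(6) = mex{1,1} = 0
G(7) = mex{0,0} = 1
G(8) = mex{1,1} = 0
G(9) = mex{0,0} = 1
G(10) = mex{1,1} = 0
G(11) = mex{0,0} = 1
G(12) = mex{1,1} = 0
G(13) = mex{0,0} = 1
G(14) = mex{1,1} = 0
G(15) = mex{0,0} = 1
G(16) = mex{1,1} = 0
G(17) = mex{0,0} = 1
G(18) = mex{1,1} = 0
G(19) = mex{0,0} = 1
G(20) = mex{1,1} = 0
G(21) = mex{0,0} = 1
G(22) = mex{1,1} = 0
G(23) = mex{0,0} = 1
G(24) = mex{1,1} = 0
G(25) = mex{0,0} = 1
G(26) = mex{1,1} = 0
G(27) = mex{0,0} = 1
G(28) = mex{1,1} = 0
G(29) = mex{0,0} = 1
G(30) = mex{1,1} = 0
G(31) = mex{0,0} = 1
G(32) = mex{1,1} = 0
G(33) = mex{0,0} = 1
G(34) = mex{1,1} = 0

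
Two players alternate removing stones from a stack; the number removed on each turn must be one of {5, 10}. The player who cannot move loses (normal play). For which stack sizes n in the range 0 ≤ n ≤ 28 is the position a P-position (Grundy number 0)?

G(0) = 0
G(1) = mex{} = 0
G(2) = mex{} = 0
G(3) = mex{} = 0
G(4) = mex{} = 0
G(5) = mex{0} = 1
G(6) = mex{0} = 1
G(7) = mex{0} = 1
G(8) = mex{0} = 1
G(9) = mex{0} = 1
G(10) = mex{1,0} = 2
G(11) = mex{1,0} = 2
G(12) = mex{1,0} = 2
G(13) = mex{1,0} = 2
G(14) = mex{1,0} = 2
G(15) = mex{2,1} = 0
G(16) = mex{2,1} = 0
G(17) = mex{2,1} = 0
G(18) = mex{2,1} = 0
G(19) = mex{2,1} = 0
G(20) = mex{0,2} = 1
G(21) = mex{0,2} = 1
G(22) = mex{0,2} = 1
G(23) = mex{0,2} = 1
G(24) = mex{0,2} = 1
G(25) = mex{1,0} = 2
G(26) = mex{1,0} = 2
G(27) = mex{1,0} = 2
G(28) = mex{1,0} = 2
P-positions are exactly the n with G(n) = 0.

0, 1, 2, 3, 4, 15, 16, 17, 18, 19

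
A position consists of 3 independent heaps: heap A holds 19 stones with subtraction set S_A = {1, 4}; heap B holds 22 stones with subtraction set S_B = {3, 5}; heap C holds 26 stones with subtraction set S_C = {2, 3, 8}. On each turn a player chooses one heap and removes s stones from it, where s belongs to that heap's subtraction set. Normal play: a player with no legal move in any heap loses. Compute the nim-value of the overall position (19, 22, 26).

0

Heap A, S = {1, 4}:
G(0) = 0
G(1) = mex{0} = 1
G(2) = mex{1} = 0
G(3) = mex{0} = 1
G(4) = mex{1,0} = 2
G(5) = mex{2,1} = 0
G(6) = mex{0,0} = 1
G(7) = mex{1,1} = 0
G(8) = mex{0,2} = 1
G(9) = mex{1,0} = 2
G(10) = mex{2,1} = 0
G(11) = mex{0,0} = 1
G(12) = mex{1,1} = 0
G(13) = mex{0,2} = 1
G(14) = mex{1,0} = 2
G(15) = mex{2,1} = 0
G(16) = mex{0,0} = 1
G(17) = mex{1,1} = 0
G(18) = mex{0,2} = 1
G(19) = mex{1,0} = 2
G_A(19) = 2.
Heap B, S = {3, 5}:
n :  0  1  2  3  4  5  6  7  8  9 10 11 12 13 14 15 16 17 18 19 20 21 22
G :  0  0  0  1  1  1  2  2  0  0  0  1  1  1  2  2  0  0  0  1  1  1  2
G_B(22) = 2.
Heap C, S = {2, 3, 8}:
n :  0  1  2  3  4  5  6  7  8  9 10 11 12 13 14 15 16 17 18 19 20 21 22 23 24 25 26
G :  0  0  1  1  2  0  0  1  1  2  0  0  1  1  2  0  0  1  1  2  0  0  1  1  2  0  0
G_C(26) = 0.
Combined Grundy value = 2 ⊕ 2 ⊕ 0 = 0.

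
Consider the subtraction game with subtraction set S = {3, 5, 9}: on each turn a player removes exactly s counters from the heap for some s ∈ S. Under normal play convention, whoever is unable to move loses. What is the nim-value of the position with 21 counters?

n :  0  1  2  3  4  5  6  7  8  9 10 11 12 13 14 15 16 17 18 19 20 21
G :  0  0  0  1  1  1  2  2  0  3  3  1  0  2  0  1  0  1  0  1  0  1

1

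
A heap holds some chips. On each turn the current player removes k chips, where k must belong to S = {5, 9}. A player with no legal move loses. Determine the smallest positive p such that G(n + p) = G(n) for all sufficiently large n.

14

G(0) = 0
G(1) = mex{} = 0
G(2) = mex{} = 0
G(3) = mex{} = 0
G(4) = mex{} = 0
G(5) = mex{0} = 1
G(6) = mex{0} = 1
G(7) = mex{0} = 1
G(8) = mex{0} = 1
G(9) = mex{0,0} = 1
G(10) = mex{1,0} = 2
G(11) = mex{1,0} = 2
G(12) = mex{1,0} = 2
G(13) = mex{1,0} = 2
G(14) = mex{1,1} = 0
G(15) = mex{2,1} = 0
G(16) = mex{2,1} = 0
G(17) = mex{2,1} = 0
G(18) = mex{2,1} = 0
G(19) = mex{0,2} = 1
G(20) = mex{0,2} = 1
G(21) = mex{0,2} = 1
G(22) = mex{0,2} = 1
G(23) = mex{0,0} = 1
G(24) = mex{1,0} = 2
G(25) = mex{1,0} = 2
G(26) = mex{1,0} = 2
G(27) = mex{1,0} = 2
G(28) = mex{1,1} = 0
G(29) = mex{2,1} = 0
G(n+14) = G(n) holds for n = 0,…,8 (a full window of length max(S) = 9), so the sequence is purely periodic with period 14.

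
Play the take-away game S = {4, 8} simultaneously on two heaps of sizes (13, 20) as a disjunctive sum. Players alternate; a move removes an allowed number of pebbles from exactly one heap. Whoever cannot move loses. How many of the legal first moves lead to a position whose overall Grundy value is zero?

All heaps use S = {4, 8}:
G(0) = 0
G(1) = mex{} = 0
G(2) = mex{} = 0
G(3) = mex{} = 0
G(4) = mex{0} = 1
G(5) = mex{0} = 1
G(6) = mex{0} = 1
G(7) = mex{0} = 1
G(8) = mex{1,0} = 2
G(9) = mex{1,0} = 2
G(10) = mex{1,0} = 2
G(11) = mex{1,0} = 2
G(12) = mex{2,1} = 0
G(13) = mex{2,1} = 0
G(14) = mex{2,1} = 0
G(15) = mex{2,1} = 0
G(16) = mex{0,2} = 1
G(17) = mex{0,2} = 1
G(18) = mex{0,2} = 1
G(19) = mex{0,2} = 1
G(20) = mex{1,0} = 2
Heap A: G(13) = 0.
Heap B: G(20) = 2.
Combined Grundy value = 0 ⊕ 2 = 2.
A winning move leaves total XOR = 0, i.e. changes one component's Grundy value g to g ⊕ X where X is the current total.
Heap A: need g' = 0⊕2 = 2. Options: 13−4→G=2, 13−8→G=1. Hits: 1.
Heap B: need g' = 2⊕2 = 0. Options: 20−4→G=1, 20−8→G=0. Hits: 1.

2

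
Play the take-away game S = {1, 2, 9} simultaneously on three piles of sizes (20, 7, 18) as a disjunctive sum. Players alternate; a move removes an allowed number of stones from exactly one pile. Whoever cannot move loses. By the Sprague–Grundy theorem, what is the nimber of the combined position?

All piles use S = {1, 2, 9}:
G(0) = 0
G(1) = mex{0} = 1
G(2) = mex{1,0} = 2
G(3) = mex{2,1} = 0
G(4) = mex{0,2} = 1
G(5) = mex{1,0} = 2
G(6) = mex{2,1} = 0
G(7) = mex{0,2} = 1
G(8) = mex{1,0} = 2
G(9) = mex{2,1,0} = 3
G(10) = mex{3,2,1} = 0
G(11) = mex{0,3,2} = 1
G(12) = mex{1,0,0} = 2
G(13) = mex{2,1,1} = 0
G(14) = mex{0,2,2} = 1
G(15) = mex{1,0,0} = 2
G(16) = mex{2,1,1} = 0
G(17) = mex{0,2,2} = 1
G(18) = mex{1,0,3} = 2
G(19) = mex{2,1,0} = 3
G(20) = mex{3,2,1} = 0
Pile A: G(20) = 0.
Pile B: G(7) = 1.
Pile C: G(18) = 2.
Combined Grundy value = 0 ⊕ 1 ⊕ 2 = 3.

3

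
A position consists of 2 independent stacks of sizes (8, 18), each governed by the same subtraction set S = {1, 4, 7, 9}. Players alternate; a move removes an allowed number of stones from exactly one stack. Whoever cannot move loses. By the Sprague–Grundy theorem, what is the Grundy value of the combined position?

0

All stacks use S = {1, 4, 7, 9}:
n :  0  1  2  3  4  5  6  7  8  9 10 11 12 13 14 15 16 17 18
G :  0  1  0  1  2  0  1  2  0  1  0  1  2  0  1  2  0  1  0
Stack A: G(8) = 0.
Stack B: G(18) = 0.
Combined Grundy value = 0 ⊕ 0 = 0.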